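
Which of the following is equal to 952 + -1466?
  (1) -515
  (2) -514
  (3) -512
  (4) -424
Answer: 2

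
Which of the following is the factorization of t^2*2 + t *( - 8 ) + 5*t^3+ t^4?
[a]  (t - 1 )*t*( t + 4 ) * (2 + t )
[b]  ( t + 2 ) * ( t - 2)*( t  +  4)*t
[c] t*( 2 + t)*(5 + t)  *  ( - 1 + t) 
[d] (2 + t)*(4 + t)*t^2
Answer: a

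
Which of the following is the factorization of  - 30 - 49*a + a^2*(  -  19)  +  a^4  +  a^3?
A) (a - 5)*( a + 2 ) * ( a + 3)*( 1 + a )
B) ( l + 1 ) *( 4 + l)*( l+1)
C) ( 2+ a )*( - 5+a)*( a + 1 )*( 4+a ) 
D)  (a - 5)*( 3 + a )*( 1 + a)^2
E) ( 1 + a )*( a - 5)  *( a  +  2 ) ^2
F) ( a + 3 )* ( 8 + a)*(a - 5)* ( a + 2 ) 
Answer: A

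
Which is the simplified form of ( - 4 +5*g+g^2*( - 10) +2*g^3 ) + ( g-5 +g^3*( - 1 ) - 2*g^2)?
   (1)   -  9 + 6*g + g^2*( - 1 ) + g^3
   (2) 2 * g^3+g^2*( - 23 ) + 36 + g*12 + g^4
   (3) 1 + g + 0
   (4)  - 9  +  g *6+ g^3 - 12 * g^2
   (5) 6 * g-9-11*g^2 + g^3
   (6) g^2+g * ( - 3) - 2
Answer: 4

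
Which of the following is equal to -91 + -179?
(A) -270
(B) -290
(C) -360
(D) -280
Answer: A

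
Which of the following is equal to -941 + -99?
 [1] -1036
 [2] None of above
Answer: 2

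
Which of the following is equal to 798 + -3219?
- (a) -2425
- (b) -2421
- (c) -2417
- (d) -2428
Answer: b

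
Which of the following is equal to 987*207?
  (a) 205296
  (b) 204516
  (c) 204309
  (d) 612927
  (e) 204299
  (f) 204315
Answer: c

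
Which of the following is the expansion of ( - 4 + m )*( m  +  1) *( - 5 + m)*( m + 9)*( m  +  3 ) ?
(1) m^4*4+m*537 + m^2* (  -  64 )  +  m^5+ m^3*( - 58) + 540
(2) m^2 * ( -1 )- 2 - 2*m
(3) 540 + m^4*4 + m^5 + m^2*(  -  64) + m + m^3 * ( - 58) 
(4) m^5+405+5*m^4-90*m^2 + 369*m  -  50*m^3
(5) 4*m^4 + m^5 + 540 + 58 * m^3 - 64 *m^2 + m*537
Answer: 1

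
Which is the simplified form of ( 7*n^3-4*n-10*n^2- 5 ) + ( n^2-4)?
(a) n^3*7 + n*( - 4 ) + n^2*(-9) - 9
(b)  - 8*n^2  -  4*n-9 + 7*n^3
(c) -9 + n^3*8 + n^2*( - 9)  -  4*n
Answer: a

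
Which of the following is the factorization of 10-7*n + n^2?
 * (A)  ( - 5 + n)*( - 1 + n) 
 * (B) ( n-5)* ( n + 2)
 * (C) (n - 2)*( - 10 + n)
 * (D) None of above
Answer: D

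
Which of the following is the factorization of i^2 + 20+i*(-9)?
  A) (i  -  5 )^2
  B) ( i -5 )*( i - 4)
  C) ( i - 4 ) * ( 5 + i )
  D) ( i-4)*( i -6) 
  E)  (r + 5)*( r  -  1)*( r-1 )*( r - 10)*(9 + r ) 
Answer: B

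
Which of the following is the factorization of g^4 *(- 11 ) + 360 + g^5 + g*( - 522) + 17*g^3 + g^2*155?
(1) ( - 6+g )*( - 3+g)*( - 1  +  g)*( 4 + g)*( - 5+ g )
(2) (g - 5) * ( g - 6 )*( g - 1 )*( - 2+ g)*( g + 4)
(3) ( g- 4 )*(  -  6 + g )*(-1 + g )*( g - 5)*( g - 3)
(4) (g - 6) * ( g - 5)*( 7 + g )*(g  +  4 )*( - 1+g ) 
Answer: 1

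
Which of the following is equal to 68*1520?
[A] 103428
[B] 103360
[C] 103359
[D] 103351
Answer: B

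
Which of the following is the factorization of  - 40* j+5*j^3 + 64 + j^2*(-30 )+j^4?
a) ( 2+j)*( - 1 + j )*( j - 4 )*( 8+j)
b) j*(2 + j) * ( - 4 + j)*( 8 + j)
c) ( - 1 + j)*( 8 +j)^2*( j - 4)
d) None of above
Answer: a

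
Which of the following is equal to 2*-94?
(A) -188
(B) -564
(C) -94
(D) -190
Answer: A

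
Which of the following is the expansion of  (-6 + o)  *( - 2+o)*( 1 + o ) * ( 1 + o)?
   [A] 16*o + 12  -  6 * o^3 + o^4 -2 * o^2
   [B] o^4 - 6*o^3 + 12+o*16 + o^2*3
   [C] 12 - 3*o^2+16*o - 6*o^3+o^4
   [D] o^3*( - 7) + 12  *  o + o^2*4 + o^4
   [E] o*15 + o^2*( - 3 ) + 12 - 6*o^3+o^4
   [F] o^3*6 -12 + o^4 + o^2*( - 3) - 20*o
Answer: C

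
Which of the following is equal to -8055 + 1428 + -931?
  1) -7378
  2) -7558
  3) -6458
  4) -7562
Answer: 2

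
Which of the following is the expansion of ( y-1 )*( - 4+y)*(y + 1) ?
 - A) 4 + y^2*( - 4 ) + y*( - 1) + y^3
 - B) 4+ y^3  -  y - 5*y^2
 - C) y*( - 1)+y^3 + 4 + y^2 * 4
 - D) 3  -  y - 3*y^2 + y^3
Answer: A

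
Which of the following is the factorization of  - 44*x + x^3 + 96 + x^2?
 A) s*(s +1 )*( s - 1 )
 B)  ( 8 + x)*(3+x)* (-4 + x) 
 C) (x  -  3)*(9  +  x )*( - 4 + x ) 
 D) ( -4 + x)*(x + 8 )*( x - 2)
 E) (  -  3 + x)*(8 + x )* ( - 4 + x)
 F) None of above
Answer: E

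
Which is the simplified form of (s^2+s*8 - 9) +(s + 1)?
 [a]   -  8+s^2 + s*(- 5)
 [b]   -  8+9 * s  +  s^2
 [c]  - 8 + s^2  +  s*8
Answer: b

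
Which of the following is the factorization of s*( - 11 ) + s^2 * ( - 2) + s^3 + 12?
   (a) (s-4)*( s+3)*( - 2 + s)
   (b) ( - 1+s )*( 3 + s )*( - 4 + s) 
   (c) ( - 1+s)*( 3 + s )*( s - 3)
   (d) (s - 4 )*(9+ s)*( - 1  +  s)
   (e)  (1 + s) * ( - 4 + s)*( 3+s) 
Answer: b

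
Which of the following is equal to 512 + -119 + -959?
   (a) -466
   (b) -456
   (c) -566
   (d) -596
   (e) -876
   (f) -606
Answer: c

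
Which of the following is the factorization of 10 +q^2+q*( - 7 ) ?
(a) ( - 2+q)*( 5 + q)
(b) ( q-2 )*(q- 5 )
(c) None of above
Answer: b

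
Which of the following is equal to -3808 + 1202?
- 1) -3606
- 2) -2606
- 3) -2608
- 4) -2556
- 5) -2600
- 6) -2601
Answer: 2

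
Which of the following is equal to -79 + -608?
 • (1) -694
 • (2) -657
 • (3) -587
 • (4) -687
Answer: 4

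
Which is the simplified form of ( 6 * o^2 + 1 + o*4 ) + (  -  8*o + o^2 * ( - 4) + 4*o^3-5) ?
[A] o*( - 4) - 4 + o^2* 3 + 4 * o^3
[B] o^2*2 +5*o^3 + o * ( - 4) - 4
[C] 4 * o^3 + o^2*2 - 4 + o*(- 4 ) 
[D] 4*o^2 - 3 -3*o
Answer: C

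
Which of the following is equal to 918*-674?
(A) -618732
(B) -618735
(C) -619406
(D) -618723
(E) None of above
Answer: A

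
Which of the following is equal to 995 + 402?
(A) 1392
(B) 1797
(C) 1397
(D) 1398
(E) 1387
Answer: C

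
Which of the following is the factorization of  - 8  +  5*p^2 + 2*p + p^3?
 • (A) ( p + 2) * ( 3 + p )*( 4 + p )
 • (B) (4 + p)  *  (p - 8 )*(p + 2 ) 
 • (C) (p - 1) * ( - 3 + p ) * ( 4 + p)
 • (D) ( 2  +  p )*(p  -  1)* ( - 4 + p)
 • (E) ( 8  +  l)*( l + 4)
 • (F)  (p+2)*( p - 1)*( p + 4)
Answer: F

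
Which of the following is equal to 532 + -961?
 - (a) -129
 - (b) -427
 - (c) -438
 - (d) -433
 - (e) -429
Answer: e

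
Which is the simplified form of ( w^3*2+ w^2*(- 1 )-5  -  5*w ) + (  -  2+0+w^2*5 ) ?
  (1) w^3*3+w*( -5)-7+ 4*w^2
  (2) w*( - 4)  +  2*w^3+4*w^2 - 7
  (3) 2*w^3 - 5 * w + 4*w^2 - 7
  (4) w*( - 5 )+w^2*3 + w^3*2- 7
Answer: 3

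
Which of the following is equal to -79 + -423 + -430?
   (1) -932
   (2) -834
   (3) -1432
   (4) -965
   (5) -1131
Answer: 1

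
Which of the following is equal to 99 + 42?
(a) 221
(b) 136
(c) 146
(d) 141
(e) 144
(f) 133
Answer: d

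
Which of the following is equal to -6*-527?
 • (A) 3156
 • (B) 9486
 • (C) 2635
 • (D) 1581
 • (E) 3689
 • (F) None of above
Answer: F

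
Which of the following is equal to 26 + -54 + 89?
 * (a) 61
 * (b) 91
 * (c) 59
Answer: a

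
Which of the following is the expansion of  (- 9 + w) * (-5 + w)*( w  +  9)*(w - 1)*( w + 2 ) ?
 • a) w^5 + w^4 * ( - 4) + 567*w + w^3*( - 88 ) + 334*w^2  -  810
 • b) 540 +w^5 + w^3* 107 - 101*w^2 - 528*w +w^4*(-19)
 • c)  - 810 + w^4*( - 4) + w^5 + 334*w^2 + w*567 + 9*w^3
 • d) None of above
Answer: a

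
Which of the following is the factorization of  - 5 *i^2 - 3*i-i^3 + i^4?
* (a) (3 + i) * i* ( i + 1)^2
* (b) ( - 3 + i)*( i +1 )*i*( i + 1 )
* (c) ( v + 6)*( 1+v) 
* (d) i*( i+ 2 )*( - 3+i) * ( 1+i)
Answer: b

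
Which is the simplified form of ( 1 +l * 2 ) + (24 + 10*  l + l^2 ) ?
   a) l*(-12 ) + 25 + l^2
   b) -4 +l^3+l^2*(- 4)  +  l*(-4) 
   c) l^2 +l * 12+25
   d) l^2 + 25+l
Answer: c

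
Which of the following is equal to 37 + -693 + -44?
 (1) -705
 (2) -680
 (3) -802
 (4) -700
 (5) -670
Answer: 4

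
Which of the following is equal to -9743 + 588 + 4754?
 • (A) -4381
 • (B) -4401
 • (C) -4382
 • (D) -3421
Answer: B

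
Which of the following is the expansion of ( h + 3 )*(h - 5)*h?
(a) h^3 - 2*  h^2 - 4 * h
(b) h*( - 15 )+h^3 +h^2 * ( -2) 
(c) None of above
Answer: b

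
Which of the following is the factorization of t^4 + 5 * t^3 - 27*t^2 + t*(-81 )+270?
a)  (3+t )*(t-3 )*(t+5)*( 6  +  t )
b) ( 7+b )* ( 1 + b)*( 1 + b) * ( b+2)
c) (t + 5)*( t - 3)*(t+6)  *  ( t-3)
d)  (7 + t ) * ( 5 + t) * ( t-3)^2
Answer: c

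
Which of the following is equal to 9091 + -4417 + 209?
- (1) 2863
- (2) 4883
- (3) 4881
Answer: 2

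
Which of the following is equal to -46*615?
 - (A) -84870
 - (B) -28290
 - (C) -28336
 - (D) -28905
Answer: B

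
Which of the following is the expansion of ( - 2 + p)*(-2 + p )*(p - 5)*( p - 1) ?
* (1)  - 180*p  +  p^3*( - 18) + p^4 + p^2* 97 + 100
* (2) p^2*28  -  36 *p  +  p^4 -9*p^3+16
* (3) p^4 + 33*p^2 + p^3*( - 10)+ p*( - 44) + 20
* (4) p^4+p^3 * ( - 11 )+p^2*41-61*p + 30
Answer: 3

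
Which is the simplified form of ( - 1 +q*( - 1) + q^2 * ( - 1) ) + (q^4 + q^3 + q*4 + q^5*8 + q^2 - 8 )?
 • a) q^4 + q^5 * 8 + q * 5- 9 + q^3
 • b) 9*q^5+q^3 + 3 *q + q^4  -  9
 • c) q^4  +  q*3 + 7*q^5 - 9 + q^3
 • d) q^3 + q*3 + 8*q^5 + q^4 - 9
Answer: d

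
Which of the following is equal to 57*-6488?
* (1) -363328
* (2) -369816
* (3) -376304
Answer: 2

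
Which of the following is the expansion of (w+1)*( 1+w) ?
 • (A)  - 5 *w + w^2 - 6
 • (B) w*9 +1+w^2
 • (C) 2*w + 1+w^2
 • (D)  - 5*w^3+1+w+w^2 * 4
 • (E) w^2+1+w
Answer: C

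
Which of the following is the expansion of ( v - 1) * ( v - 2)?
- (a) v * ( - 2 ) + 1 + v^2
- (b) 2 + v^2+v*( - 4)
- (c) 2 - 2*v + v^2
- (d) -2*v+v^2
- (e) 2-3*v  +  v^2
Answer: e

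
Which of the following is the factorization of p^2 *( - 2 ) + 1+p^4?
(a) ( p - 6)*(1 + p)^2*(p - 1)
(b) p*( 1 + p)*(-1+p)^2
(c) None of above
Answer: c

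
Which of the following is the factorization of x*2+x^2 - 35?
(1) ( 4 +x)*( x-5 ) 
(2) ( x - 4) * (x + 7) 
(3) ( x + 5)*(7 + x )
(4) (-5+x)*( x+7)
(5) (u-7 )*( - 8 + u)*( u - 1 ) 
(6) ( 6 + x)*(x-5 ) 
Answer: 4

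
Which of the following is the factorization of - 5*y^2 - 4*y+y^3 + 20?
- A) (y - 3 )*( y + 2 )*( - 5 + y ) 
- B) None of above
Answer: B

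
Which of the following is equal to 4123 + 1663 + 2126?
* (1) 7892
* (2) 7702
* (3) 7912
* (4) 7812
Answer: 3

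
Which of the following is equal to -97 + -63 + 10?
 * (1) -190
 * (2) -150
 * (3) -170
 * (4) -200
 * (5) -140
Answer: 2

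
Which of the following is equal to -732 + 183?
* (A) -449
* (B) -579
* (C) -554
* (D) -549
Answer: D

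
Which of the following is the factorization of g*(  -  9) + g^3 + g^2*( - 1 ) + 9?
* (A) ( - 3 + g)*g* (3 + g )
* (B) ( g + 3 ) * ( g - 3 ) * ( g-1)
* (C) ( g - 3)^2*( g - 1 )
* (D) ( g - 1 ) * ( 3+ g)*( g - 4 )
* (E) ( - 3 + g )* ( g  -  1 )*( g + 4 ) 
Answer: B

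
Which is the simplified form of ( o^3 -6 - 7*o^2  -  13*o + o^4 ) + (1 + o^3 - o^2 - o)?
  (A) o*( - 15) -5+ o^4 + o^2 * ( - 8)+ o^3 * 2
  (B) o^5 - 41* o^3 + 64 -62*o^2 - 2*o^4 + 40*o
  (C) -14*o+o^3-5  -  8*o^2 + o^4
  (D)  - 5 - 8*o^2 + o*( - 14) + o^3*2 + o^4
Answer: D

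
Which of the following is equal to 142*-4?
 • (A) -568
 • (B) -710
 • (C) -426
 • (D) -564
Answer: A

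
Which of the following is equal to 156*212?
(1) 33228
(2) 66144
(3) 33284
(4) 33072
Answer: 4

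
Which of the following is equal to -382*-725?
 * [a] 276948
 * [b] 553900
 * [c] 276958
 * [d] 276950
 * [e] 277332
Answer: d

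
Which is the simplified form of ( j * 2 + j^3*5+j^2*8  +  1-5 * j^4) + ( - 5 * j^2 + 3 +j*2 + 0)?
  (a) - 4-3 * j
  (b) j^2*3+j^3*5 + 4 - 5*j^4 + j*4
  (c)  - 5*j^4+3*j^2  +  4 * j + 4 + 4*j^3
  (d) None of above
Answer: b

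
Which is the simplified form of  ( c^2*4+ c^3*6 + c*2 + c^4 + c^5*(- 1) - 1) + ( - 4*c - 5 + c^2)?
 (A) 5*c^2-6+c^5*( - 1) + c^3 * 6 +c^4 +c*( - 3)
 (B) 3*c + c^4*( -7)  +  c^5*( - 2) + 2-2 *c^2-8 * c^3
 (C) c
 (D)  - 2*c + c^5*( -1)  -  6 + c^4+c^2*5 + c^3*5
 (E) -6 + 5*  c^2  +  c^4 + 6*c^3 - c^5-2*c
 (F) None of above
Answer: E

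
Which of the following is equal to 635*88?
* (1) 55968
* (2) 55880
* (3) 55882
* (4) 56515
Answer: 2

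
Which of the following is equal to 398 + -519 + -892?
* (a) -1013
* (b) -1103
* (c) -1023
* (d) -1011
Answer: a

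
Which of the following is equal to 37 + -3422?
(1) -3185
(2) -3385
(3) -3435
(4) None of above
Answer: 2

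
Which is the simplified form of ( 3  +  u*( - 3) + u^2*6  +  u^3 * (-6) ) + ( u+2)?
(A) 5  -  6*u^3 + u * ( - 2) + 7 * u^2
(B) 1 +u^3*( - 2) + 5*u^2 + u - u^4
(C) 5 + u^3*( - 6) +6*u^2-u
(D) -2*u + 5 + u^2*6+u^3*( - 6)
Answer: D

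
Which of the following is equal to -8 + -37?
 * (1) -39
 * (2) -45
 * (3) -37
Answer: 2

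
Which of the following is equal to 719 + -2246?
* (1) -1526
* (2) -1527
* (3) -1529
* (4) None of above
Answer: 2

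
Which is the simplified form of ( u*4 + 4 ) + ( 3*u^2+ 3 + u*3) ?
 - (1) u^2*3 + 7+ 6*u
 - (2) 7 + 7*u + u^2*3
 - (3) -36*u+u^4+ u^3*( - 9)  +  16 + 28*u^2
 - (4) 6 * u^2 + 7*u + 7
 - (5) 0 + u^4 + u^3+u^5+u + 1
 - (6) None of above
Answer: 2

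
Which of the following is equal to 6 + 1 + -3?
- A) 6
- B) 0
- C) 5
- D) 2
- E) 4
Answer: E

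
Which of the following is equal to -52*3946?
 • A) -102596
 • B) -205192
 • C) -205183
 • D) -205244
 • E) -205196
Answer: B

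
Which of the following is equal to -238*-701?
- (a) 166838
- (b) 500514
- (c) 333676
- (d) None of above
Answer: a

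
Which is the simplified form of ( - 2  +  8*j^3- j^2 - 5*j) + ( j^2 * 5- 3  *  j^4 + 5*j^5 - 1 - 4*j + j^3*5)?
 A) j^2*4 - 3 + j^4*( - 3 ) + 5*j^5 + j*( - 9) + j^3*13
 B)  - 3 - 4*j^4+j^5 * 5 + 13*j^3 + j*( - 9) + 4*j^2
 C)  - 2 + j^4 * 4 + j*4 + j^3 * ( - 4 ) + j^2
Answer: A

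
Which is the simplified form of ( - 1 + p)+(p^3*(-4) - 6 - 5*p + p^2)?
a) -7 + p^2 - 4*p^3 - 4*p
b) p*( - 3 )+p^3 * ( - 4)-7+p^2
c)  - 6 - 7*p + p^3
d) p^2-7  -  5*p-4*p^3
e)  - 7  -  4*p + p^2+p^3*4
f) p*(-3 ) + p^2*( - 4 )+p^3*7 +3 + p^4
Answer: a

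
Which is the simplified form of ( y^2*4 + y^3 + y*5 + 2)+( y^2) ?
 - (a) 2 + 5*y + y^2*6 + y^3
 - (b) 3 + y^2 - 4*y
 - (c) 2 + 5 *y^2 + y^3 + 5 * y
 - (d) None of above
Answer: c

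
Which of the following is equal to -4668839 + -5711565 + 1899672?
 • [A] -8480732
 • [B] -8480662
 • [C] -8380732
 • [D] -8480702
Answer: A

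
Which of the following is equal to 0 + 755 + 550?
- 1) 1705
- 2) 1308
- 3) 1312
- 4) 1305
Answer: 4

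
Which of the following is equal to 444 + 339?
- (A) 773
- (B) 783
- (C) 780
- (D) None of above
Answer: B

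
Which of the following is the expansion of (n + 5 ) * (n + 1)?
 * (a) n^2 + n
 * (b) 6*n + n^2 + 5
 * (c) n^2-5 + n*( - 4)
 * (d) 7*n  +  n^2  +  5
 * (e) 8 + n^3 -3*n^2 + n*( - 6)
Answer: b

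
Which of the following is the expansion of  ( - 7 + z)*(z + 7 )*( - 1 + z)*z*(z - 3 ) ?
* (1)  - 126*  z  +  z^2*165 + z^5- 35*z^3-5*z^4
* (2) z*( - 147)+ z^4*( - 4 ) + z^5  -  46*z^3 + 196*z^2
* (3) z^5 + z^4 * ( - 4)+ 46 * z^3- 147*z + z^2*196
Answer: 2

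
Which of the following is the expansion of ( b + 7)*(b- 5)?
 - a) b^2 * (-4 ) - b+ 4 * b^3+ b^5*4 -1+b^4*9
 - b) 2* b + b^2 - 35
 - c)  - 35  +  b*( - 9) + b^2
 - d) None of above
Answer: b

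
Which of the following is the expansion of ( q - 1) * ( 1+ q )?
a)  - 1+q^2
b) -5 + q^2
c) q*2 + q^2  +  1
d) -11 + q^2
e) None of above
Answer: a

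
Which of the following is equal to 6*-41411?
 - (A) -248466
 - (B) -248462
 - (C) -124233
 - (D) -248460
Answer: A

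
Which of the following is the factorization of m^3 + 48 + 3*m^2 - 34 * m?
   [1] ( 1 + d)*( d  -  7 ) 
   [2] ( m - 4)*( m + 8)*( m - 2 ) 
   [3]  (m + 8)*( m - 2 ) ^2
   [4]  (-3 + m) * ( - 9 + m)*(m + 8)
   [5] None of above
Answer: 5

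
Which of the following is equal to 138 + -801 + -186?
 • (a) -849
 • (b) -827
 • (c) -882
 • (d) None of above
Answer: a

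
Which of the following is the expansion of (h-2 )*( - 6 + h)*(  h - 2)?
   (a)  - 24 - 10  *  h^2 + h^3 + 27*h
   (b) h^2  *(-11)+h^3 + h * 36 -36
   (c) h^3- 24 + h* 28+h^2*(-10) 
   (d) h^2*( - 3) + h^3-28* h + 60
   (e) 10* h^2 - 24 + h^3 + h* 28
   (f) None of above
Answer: c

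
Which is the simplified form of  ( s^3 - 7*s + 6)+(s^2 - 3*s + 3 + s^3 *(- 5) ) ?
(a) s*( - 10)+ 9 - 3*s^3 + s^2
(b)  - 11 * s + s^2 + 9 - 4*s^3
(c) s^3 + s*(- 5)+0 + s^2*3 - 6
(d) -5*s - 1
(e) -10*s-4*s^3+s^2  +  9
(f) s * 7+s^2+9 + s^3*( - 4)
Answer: e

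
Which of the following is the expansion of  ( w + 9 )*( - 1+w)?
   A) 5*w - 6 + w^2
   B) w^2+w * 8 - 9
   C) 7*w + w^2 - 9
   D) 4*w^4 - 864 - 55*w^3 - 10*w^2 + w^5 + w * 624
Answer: B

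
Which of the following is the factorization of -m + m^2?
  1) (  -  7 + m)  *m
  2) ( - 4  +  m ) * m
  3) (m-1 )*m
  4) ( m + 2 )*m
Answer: 3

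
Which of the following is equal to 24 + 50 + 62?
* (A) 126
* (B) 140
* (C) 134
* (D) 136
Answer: D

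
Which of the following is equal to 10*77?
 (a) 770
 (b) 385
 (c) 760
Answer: a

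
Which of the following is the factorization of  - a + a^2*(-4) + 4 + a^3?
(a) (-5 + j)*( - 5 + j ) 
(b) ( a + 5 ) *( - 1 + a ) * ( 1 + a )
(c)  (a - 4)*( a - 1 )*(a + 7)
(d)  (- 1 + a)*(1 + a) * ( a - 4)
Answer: d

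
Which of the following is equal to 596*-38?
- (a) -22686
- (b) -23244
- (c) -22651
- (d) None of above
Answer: d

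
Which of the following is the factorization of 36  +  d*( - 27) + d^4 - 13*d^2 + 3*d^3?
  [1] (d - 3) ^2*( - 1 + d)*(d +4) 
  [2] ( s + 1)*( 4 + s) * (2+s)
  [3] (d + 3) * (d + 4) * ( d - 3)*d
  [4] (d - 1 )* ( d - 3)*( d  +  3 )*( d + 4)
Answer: 4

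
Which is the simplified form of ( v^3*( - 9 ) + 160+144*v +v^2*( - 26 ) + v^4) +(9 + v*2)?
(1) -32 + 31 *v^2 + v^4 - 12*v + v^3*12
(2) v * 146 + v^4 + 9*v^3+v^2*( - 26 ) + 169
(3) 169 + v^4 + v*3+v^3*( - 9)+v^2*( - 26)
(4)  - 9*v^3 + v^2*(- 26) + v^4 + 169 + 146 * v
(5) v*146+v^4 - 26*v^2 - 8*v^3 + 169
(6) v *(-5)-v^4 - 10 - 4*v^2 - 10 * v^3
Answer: 4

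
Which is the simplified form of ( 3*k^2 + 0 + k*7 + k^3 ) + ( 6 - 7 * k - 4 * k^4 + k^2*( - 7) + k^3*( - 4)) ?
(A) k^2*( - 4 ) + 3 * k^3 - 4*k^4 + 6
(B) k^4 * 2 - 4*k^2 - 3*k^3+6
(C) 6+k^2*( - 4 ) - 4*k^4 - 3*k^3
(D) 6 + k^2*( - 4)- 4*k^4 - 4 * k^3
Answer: C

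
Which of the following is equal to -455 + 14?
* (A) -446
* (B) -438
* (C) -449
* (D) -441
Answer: D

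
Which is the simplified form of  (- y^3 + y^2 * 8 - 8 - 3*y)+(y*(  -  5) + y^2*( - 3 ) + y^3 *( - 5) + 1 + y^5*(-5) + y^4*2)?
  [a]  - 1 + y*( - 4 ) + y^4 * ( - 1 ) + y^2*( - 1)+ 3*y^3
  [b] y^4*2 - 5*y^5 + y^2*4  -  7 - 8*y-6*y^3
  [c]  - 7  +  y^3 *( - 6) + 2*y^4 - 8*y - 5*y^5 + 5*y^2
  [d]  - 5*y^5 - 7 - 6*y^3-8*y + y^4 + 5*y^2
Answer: c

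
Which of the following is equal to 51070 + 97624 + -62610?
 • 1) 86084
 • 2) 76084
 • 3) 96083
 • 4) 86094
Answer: 1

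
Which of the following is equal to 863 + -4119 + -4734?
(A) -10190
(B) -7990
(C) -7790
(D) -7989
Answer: B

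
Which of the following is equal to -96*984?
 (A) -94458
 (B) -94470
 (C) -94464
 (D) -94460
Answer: C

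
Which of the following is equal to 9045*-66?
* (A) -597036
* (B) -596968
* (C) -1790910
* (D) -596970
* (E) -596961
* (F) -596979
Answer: D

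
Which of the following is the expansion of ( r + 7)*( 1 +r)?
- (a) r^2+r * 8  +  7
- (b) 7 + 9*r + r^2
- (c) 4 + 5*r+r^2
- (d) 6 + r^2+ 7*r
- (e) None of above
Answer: a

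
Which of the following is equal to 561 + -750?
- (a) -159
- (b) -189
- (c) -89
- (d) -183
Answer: b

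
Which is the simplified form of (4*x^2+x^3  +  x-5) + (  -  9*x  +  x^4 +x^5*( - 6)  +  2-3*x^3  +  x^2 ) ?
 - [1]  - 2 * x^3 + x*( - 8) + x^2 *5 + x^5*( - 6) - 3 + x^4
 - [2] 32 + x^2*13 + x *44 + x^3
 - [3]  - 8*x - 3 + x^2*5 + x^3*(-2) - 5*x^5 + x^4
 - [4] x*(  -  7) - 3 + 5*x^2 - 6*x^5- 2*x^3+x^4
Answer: 1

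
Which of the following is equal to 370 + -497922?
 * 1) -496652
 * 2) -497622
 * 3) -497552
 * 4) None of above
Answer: 3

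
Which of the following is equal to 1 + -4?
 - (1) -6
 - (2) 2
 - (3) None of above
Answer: 3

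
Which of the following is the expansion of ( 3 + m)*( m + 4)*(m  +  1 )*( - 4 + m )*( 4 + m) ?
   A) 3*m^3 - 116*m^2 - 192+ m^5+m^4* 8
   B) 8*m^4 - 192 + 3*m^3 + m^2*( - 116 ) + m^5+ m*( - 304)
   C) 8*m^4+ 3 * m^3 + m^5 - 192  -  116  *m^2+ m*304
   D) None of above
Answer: B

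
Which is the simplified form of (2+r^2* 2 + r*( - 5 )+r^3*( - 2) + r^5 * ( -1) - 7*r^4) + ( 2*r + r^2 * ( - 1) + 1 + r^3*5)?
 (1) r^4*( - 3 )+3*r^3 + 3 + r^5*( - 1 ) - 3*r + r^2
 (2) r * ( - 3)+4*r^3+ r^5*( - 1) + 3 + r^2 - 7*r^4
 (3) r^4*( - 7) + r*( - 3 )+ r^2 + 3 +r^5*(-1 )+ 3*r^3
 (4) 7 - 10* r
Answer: 3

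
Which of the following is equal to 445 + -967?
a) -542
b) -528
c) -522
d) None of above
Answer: c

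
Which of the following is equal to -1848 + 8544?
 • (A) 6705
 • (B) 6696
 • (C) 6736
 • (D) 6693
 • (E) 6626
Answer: B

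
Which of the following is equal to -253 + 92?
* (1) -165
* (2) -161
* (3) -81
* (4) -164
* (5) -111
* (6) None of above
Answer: 2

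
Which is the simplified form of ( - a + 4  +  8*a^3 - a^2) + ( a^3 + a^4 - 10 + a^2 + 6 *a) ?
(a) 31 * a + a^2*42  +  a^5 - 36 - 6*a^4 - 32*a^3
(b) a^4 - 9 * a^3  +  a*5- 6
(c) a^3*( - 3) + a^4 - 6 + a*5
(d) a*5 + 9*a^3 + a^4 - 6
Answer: d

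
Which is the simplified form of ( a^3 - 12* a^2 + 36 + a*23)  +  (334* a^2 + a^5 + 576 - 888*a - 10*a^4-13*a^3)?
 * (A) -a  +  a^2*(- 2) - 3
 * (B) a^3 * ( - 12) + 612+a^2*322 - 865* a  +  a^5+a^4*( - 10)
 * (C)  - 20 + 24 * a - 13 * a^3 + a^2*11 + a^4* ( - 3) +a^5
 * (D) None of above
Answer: B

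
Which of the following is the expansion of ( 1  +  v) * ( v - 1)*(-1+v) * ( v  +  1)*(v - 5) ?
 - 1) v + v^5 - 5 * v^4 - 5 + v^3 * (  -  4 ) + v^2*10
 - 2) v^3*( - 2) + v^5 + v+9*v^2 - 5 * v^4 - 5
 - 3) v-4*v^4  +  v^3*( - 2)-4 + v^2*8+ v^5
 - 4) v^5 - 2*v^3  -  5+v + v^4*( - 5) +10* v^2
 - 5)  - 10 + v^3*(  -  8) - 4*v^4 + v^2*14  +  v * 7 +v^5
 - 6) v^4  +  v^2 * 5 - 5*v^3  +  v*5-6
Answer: 4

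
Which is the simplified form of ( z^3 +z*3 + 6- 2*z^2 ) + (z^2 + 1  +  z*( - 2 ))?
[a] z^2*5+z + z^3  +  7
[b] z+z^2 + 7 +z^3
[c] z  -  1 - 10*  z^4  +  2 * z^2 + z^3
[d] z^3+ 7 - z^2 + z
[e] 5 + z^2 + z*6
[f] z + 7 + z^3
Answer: d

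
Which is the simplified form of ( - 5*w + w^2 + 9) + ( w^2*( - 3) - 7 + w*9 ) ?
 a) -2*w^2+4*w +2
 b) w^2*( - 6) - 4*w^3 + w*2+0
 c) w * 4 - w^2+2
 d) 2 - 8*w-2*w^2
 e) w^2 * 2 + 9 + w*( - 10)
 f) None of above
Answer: a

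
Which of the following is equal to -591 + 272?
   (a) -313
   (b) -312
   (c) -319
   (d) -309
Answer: c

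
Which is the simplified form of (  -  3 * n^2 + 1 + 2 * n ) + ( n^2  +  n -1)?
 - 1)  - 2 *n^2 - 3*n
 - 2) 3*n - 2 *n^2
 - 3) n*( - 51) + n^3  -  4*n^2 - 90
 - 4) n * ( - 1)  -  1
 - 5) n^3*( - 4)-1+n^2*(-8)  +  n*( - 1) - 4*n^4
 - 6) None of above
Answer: 2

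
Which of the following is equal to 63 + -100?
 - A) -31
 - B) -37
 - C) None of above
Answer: B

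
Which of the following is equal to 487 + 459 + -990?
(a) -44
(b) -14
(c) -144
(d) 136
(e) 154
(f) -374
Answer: a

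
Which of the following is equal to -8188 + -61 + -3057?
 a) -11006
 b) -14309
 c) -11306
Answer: c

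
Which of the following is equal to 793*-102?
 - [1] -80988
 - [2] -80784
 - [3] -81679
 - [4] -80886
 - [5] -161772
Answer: 4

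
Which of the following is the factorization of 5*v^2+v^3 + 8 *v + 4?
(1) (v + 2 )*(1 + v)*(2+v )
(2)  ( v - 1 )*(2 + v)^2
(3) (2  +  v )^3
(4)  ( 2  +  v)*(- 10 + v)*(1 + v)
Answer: 1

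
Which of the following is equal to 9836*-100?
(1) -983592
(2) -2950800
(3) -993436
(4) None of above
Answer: 4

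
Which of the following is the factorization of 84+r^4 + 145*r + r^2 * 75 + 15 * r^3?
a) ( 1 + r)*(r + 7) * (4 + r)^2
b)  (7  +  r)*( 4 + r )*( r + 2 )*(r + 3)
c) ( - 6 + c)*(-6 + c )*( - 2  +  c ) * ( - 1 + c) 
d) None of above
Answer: d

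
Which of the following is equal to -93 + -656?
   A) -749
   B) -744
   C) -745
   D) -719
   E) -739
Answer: A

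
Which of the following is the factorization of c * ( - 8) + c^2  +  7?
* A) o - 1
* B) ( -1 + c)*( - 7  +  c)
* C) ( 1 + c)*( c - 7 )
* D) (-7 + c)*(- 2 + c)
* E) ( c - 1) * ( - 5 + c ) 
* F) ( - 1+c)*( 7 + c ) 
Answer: B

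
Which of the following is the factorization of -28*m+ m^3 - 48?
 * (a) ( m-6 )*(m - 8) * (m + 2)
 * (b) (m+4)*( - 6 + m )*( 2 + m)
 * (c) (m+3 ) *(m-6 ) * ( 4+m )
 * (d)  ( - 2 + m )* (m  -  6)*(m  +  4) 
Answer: b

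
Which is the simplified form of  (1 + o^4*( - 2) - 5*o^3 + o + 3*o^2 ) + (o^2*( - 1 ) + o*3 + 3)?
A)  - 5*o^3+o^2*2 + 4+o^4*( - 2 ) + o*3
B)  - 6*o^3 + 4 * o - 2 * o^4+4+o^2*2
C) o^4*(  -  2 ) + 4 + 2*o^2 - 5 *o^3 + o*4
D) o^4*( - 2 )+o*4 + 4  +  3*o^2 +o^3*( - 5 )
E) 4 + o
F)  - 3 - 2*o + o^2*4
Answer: C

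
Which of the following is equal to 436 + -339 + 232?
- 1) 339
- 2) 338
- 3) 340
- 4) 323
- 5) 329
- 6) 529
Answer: 5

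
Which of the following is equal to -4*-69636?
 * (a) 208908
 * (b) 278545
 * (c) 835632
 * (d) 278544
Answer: d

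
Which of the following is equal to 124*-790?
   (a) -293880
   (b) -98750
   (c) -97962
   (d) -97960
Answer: d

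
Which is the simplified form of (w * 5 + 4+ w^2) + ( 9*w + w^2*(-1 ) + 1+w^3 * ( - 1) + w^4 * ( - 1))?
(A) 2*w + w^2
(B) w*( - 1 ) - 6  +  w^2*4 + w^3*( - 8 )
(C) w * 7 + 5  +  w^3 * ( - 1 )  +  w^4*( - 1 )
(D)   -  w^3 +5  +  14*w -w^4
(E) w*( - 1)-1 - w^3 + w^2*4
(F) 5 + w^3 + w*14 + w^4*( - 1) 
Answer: D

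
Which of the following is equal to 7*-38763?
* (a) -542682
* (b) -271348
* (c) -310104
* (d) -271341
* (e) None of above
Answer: d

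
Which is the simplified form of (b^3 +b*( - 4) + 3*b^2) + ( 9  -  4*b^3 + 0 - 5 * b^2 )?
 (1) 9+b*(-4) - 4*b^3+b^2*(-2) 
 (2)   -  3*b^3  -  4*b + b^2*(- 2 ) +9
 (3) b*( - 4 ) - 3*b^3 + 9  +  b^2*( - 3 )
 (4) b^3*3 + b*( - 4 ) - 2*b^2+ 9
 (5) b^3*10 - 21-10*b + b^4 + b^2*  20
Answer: 2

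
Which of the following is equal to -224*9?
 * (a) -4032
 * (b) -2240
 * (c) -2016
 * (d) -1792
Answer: c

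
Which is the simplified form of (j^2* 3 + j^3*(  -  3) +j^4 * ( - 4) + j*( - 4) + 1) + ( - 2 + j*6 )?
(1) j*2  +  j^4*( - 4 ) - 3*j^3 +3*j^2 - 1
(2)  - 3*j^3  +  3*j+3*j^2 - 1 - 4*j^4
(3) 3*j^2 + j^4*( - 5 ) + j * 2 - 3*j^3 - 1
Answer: 1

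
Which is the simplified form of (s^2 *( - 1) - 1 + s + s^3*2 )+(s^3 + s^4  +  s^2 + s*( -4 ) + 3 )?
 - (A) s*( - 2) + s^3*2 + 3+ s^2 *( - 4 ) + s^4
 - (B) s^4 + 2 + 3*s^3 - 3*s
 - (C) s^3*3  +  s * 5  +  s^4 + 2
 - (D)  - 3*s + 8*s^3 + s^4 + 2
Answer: B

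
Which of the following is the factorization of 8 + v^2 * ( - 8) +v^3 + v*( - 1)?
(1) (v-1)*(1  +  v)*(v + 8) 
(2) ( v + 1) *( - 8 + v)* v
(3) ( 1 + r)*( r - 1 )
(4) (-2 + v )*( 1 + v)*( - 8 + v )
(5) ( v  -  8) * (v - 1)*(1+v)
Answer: 5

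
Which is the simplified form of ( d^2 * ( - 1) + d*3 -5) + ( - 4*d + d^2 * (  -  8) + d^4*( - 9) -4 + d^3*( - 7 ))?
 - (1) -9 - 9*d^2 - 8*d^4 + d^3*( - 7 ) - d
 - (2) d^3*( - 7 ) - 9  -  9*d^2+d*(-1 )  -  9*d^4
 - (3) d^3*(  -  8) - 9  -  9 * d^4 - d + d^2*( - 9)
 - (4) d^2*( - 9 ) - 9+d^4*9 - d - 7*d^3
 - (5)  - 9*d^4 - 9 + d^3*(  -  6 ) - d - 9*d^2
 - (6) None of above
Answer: 2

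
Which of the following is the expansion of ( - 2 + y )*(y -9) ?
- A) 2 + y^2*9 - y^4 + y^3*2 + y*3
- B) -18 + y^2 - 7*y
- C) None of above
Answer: C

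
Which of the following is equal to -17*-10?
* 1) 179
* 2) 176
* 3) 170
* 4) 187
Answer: 3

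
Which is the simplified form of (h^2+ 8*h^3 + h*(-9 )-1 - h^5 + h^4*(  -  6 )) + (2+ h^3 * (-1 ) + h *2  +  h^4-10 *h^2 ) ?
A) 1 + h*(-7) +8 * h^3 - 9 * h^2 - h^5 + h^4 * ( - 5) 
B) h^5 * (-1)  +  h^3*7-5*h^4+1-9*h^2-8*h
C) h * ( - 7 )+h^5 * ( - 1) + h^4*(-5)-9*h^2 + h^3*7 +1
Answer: C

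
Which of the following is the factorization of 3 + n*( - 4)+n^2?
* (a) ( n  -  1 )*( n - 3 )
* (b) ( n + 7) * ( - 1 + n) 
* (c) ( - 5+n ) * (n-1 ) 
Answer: a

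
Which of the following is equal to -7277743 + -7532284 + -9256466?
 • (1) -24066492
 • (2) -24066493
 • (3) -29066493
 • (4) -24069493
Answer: 2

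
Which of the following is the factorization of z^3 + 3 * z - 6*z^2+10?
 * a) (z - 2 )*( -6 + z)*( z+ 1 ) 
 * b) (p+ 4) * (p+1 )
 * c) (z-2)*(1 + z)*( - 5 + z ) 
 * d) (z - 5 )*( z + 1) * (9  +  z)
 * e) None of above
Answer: c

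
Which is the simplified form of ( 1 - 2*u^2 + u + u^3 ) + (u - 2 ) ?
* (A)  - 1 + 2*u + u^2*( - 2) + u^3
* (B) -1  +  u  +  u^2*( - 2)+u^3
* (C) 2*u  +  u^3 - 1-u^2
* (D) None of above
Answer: A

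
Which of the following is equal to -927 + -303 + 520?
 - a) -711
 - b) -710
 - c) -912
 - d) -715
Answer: b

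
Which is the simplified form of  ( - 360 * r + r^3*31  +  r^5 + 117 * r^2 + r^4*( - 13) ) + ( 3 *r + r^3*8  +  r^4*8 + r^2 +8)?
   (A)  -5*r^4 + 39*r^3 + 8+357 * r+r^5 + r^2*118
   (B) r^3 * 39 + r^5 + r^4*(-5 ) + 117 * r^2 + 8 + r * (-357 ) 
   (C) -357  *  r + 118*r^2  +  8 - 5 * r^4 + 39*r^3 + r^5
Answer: C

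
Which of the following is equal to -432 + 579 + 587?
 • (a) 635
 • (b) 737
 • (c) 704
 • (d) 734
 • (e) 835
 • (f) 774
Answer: d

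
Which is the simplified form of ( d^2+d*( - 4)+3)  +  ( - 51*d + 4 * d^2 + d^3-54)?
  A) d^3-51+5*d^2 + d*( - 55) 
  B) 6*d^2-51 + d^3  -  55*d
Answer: A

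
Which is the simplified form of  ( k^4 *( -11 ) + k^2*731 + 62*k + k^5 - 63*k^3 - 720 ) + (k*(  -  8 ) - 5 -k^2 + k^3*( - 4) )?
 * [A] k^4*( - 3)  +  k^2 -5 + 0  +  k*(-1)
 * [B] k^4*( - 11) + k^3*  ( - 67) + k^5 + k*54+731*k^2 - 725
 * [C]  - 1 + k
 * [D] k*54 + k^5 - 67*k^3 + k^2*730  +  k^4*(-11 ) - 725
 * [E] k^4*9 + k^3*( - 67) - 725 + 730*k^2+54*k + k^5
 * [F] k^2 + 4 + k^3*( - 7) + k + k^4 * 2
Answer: D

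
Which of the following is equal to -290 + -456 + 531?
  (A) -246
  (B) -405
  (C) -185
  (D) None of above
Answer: D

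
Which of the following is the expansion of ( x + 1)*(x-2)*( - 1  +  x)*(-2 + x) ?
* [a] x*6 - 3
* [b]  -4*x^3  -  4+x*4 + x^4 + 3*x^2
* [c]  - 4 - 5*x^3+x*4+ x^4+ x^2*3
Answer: b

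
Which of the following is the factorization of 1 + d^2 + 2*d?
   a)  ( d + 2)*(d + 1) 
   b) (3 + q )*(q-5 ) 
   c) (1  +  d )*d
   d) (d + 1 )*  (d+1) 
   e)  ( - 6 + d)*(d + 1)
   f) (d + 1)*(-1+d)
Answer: d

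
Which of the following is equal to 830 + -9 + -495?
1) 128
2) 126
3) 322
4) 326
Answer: 4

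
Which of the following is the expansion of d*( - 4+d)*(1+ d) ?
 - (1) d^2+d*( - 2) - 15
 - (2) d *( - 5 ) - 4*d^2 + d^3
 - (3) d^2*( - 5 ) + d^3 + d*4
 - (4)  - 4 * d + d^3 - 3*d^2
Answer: 4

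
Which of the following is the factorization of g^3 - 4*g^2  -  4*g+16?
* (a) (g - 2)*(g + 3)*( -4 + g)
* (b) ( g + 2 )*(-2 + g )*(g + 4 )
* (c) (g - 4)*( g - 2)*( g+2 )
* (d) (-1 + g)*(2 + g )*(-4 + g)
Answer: c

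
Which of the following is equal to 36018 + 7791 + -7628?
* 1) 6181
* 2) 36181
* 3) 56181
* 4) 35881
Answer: 2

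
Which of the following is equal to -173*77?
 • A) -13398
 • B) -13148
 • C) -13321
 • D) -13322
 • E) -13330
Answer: C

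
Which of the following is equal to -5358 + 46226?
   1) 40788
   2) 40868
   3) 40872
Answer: 2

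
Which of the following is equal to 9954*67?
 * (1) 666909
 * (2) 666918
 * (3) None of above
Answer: 2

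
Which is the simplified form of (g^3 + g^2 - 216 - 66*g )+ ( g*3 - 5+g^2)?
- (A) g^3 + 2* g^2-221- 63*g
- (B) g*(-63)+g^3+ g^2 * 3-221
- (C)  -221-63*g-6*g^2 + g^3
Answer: A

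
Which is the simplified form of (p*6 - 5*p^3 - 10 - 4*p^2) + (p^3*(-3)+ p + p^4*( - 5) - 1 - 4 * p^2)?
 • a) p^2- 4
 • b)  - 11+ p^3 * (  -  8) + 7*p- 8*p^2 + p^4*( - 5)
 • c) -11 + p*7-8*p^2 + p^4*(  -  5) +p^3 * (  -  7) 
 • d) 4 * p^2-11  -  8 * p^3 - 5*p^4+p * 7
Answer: b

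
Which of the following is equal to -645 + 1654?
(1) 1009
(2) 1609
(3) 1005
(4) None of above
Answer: 1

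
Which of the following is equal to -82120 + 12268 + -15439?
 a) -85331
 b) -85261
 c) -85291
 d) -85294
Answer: c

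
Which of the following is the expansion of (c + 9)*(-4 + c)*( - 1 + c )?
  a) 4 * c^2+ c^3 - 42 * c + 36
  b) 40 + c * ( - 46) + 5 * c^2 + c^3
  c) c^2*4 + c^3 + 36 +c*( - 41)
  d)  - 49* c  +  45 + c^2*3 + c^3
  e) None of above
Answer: c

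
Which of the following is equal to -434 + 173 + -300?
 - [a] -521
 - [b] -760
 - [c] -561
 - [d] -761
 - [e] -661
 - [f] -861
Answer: c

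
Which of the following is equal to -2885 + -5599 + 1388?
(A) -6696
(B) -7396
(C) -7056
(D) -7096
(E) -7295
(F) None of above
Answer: D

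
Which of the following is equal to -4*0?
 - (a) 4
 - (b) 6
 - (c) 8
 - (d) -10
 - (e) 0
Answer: e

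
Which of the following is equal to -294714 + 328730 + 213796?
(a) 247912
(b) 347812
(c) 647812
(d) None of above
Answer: d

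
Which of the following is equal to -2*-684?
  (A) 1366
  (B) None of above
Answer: B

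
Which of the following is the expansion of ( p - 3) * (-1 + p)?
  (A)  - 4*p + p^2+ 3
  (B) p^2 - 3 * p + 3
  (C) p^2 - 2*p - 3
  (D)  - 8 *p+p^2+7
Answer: A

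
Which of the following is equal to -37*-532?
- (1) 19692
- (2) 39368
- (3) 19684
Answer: 3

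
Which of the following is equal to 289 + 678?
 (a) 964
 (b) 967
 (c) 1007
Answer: b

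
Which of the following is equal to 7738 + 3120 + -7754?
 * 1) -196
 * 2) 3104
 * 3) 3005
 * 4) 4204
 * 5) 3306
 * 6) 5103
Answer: 2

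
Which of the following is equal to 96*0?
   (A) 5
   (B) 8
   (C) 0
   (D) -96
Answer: C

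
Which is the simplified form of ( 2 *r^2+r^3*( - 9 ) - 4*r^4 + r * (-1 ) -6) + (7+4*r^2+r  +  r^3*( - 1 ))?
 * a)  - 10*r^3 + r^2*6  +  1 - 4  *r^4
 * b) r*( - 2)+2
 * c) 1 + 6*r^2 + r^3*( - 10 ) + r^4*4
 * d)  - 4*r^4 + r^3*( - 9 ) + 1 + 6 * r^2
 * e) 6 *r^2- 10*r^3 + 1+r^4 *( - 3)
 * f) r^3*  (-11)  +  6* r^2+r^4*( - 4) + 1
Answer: a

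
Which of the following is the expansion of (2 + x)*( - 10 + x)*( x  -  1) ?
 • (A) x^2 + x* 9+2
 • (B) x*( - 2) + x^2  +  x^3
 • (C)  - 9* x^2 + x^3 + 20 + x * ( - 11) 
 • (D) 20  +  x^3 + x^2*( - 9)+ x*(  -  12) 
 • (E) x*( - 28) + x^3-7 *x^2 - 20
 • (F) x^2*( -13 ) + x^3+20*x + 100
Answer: D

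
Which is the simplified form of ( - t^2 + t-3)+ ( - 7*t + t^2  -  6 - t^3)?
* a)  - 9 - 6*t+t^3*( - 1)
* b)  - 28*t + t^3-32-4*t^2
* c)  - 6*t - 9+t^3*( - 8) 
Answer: a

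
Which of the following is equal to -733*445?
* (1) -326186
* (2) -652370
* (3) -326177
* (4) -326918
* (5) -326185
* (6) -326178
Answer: 5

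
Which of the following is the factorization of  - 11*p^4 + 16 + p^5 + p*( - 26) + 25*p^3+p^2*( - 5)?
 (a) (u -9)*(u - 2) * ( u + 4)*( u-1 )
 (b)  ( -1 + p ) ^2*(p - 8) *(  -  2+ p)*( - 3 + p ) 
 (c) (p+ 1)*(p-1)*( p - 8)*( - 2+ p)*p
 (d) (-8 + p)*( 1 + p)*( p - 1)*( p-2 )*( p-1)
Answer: d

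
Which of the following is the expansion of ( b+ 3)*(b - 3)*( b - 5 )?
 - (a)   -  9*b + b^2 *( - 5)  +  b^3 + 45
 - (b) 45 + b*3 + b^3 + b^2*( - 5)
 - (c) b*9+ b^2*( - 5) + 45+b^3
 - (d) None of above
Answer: a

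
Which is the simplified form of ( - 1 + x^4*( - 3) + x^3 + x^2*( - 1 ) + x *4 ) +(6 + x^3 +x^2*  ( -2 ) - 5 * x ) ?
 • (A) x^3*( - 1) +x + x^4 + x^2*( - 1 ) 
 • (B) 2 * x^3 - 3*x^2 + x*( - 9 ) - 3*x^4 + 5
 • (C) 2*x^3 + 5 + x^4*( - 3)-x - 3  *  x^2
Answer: C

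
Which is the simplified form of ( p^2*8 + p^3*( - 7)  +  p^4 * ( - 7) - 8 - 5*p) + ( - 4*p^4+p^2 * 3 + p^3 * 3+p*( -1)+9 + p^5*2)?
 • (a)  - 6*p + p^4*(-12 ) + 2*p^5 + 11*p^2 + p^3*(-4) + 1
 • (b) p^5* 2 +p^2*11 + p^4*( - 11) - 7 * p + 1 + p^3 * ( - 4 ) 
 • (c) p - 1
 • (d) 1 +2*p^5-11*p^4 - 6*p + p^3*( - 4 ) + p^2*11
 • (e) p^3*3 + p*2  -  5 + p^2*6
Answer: d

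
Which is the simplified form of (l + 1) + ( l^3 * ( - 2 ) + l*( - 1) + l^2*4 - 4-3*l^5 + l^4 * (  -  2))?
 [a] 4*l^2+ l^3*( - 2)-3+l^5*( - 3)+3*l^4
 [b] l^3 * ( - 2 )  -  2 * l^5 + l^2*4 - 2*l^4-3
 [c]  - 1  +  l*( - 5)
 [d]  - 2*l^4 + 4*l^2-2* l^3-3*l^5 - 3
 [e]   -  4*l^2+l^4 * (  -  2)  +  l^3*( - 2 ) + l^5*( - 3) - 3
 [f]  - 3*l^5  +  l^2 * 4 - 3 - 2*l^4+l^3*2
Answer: d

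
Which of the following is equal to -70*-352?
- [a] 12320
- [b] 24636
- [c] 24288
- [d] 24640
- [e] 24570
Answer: d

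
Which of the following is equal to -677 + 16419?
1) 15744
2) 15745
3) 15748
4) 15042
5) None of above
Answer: 5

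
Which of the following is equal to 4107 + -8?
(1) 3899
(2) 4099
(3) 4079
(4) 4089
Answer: 2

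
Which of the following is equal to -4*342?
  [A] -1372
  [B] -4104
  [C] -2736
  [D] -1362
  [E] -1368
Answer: E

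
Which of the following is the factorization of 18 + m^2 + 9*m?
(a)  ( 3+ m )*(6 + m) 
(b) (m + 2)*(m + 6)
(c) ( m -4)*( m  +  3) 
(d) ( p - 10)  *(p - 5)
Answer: a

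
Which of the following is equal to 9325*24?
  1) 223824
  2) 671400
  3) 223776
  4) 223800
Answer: 4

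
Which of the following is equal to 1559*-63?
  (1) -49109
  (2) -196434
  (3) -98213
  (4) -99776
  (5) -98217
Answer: 5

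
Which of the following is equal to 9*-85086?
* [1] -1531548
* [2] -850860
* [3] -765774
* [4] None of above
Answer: 3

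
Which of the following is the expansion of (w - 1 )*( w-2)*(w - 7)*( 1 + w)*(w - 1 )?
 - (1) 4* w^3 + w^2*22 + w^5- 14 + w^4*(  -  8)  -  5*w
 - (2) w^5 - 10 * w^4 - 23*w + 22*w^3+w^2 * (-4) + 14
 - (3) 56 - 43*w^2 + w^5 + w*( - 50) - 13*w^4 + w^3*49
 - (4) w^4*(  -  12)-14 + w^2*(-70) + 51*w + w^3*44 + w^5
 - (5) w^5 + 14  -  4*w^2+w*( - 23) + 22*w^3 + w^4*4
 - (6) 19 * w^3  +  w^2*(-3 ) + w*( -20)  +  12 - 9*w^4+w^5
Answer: 2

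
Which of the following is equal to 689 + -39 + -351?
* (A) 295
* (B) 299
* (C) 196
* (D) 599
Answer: B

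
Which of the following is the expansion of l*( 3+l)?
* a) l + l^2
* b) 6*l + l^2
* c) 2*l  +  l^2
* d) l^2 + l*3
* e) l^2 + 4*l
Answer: d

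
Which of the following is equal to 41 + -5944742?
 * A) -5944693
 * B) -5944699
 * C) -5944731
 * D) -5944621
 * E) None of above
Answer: E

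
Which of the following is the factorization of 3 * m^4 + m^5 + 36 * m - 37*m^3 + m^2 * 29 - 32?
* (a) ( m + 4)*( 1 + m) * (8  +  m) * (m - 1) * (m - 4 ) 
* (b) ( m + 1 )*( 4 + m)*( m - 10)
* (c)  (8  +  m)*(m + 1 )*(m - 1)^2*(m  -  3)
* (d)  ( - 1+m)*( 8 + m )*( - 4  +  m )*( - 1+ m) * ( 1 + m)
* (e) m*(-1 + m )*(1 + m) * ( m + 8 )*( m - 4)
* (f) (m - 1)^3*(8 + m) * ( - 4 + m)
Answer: d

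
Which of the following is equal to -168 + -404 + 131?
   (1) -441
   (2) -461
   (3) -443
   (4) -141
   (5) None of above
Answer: 1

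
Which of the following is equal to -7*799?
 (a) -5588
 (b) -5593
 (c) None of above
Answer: b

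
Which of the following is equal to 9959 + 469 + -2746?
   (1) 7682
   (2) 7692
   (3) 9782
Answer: 1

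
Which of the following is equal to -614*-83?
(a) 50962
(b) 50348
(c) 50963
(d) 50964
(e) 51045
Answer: a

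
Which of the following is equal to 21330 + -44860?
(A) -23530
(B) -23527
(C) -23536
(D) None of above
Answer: A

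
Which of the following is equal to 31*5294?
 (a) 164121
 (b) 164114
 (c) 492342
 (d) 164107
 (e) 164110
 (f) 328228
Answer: b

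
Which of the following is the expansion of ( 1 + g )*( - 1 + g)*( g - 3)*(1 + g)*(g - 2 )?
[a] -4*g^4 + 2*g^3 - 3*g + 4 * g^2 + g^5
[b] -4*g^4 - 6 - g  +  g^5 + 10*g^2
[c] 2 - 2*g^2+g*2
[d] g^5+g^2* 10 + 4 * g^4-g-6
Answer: b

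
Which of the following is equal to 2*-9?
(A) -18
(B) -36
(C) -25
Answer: A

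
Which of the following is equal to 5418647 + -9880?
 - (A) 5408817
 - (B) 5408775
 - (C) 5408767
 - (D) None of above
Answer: C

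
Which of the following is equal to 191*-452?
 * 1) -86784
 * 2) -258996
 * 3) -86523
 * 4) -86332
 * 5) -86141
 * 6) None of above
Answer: 4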